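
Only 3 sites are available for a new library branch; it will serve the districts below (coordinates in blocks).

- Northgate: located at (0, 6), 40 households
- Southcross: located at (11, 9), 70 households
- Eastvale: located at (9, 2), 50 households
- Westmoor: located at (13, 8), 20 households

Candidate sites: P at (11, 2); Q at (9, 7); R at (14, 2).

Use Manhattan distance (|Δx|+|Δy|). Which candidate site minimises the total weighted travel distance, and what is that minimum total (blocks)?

Q, total 1030 blocks

Total weighted distance at each candidate:
  P (11, 2): total = 1350
  Q (9, 7): total = 1030
  R (14, 2): total = 1810
Minimum is at Q with total 1030 blocks.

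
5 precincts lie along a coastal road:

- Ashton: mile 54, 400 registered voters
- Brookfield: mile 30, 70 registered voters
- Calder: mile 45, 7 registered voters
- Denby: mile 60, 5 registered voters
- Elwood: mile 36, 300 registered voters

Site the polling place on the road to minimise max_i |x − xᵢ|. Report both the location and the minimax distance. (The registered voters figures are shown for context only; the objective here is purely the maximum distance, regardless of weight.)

The 1-center on a line is the midpoint of the two extreme points: leftmost at 30, rightmost at 60.
Optimal location = (30 + 60)/2 = 45; maximum distance = (60 − 30)/2 = 15.

location 45, max distance 15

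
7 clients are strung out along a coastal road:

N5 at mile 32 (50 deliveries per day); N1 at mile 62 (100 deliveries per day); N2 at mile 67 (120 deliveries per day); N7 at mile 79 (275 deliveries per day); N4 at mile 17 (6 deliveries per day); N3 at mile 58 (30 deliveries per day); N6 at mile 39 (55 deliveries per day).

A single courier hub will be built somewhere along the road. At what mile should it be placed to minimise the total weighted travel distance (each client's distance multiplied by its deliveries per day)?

x = 67

For a sum of weighted absolute distances on a line, the optimum is the weighted median (not the mean). Total weight W = 636; half-weight = 318.
Sort by position and accumulate weight:
  mile 17 (N4, w=6) → cum 6
  mile 32 (N5, w=50) → cum 56
  mile 39 (N6, w=55) → cum 111
  mile 58 (N3, w=30) → cum 141
  mile 62 (N1, w=100) → cum 241
  mile 67 (N2, w=120) → cum 361  ≥ 318 → median here
  mile 79 (N7, w=275) → cum 636
Optimal location: mile 67.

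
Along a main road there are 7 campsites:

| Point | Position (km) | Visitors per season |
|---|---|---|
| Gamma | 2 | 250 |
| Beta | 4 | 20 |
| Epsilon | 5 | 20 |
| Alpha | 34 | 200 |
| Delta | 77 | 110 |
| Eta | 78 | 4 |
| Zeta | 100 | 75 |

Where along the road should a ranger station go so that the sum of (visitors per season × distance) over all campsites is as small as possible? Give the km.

x = 34

For a sum of weighted absolute distances on a line, the optimum is the weighted median (not the mean). Total weight W = 679; half-weight = 339.5.
Sort by position and accumulate weight:
  km 2 (Gamma, w=250) → cum 250
  km 4 (Beta, w=20) → cum 270
  km 5 (Epsilon, w=20) → cum 290
  km 34 (Alpha, w=200) → cum 490  ≥ 339.5 → median here
  km 77 (Delta, w=110) → cum 600
  km 78 (Eta, w=4) → cum 604
  km 100 (Zeta, w=75) → cum 679
Optimal location: km 34.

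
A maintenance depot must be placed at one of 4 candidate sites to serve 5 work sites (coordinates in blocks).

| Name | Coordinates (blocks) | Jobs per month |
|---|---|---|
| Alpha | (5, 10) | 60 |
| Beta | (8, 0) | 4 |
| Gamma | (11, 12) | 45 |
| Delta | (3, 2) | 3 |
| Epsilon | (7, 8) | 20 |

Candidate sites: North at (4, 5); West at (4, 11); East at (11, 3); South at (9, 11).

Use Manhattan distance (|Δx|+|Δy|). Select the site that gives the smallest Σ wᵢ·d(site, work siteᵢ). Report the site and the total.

South, total 628 blocks

Total weighted distance at each candidate:
  North (4, 5): total = 1158
  West (4, 11): total = 690
  East (11, 3): total = 1416
  South (9, 11): total = 628
Minimum is at South with total 628 blocks.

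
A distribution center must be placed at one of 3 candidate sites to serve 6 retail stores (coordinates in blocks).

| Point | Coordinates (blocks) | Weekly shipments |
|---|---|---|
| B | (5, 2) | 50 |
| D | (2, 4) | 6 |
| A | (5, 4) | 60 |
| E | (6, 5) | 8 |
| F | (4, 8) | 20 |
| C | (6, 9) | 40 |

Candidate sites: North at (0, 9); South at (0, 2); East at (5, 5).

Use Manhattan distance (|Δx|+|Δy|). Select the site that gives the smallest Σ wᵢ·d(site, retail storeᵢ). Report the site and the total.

Total weighted distance at each candidate:
  North (0, 9): total = 1662
  South (0, 2): total = 1486
  East (5, 5): total = 522
Minimum is at East with total 522 blocks.

East, total 522 blocks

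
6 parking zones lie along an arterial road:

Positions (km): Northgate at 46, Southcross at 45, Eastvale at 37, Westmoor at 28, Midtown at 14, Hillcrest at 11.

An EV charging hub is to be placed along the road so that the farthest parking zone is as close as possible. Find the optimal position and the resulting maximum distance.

The 1-center on a line is the midpoint of the two extreme points: leftmost at 11, rightmost at 46.
Optimal location = (11 + 46)/2 = 28.5; maximum distance = (46 − 11)/2 = 17.5.

location 28.5, max distance 17.5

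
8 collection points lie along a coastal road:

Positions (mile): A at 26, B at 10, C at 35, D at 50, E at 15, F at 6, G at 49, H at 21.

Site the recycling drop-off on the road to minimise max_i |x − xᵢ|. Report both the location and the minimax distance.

location 28, max distance 22

The 1-center on a line is the midpoint of the two extreme points: leftmost at 6, rightmost at 50.
Optimal location = (6 + 50)/2 = 28; maximum distance = (50 − 6)/2 = 22.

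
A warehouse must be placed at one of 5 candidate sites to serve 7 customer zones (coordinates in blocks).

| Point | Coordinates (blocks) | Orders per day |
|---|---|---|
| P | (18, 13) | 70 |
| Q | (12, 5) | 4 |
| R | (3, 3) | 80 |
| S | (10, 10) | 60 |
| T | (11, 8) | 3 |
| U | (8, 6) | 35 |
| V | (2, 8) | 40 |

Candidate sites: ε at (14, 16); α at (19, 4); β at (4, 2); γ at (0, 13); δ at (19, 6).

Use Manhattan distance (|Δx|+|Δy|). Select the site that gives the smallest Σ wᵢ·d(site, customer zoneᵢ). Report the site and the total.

β, total 3433 blocks

Total weighted distance at each candidate:
  ε (14, 16): total = 4455
  α (19, 4): total = 4323
  β (4, 2): total = 3433
  γ (0, 13): total = 4013
  δ (19, 6): total = 4067
Minimum is at β with total 3433 blocks.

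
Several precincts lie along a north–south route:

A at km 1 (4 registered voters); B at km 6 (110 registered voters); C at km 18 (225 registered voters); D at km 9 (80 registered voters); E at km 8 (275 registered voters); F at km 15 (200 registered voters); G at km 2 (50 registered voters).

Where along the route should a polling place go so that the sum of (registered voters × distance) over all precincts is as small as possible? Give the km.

x = 9

For a sum of weighted absolute distances on a line, the optimum is the weighted median (not the mean). Total weight W = 944; half-weight = 472.
Sort by position and accumulate weight:
  km 1 (A, w=4) → cum 4
  km 2 (G, w=50) → cum 54
  km 6 (B, w=110) → cum 164
  km 8 (E, w=275) → cum 439
  km 9 (D, w=80) → cum 519  ≥ 472 → median here
  km 15 (F, w=200) → cum 719
  km 18 (C, w=225) → cum 944
Optimal location: km 9.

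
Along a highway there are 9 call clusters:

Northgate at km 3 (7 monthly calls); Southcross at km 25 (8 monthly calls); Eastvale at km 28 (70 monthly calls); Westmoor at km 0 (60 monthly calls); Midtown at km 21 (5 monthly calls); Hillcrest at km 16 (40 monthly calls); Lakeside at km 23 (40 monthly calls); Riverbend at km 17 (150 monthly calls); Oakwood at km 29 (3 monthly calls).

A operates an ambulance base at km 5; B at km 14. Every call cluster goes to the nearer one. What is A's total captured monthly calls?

The indifferent point is the midpoint (5+14)/2 = 9.5; call clusters left of it (closer to A at 5) go to A, those right go to B.
  Westmoor at 0 (w=60) → A
  Northgate at 3 (w=7) → A
  Hillcrest at 16 (w=40) → B
  Riverbend at 17 (w=150) → B
  Midtown at 21 (w=5) → B
  Lakeside at 23 (w=40) → B
  Southcross at 25 (w=8) → B
  Eastvale at 28 (w=70) → B
  Oakwood at 29 (w=3) → B
A captures 67; B captures 316.

67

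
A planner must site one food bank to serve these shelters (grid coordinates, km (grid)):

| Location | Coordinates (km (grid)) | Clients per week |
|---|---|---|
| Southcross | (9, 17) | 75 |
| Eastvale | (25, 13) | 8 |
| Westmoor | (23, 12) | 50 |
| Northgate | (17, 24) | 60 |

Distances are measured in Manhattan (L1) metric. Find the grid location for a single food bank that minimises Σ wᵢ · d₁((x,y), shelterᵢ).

(17, 17)

Manhattan distance separates: Σwᵢ(|x−xᵢ|+|y−yᵢ|) = Σwᵢ|x−xᵢ| + Σwᵢ|y−yᵢ|, so x and y are optimised independently as 1-D weighted medians.
Total weight W = 193; half = 96.5.
x-coordinate, sorted with cumulative weight:
  x=9 (Southcross, w=75) cum 75
  x=17 (Northgate, w=60) cum 135  ← median
  x=23 (Westmoor, w=50) cum 185
  x=25 (Eastvale, w=8) cum 193
⇒ x* = 17
y-coordinate, sorted with cumulative weight:
  y=12 (Westmoor, w=50) cum 50
  y=13 (Eastvale, w=8) cum 58
  y=17 (Southcross, w=75) cum 133  ← median
  y=24 (Northgate, w=60) cum 193
⇒ y* = 17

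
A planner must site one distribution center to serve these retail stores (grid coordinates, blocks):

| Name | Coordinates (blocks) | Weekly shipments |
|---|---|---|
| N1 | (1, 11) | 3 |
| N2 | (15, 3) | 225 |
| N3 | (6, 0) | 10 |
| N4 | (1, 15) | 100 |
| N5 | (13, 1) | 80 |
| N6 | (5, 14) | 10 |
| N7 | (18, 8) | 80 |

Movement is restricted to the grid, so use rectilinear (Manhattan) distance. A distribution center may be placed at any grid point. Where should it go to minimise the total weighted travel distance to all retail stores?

(15, 3)

Manhattan distance separates: Σwᵢ(|x−xᵢ|+|y−yᵢ|) = Σwᵢ|x−xᵢ| + Σwᵢ|y−yᵢ|, so x and y are optimised independently as 1-D weighted medians.
Total weight W = 508; half = 254.
x-coordinate, sorted with cumulative weight:
  x=1 (N1, w=3) cum 3
  x=1 (N4, w=100) cum 103
  x=5 (N6, w=10) cum 113
  x=6 (N3, w=10) cum 123
  x=13 (N5, w=80) cum 203
  x=15 (N2, w=225) cum 428  ← median
  x=18 (N7, w=80) cum 508
⇒ x* = 15
y-coordinate, sorted with cumulative weight:
  y=0 (N3, w=10) cum 10
  y=1 (N5, w=80) cum 90
  y=3 (N2, w=225) cum 315  ← median
  y=8 (N7, w=80) cum 395
  y=11 (N1, w=3) cum 398
  y=14 (N6, w=10) cum 408
  y=15 (N4, w=100) cum 508
⇒ y* = 3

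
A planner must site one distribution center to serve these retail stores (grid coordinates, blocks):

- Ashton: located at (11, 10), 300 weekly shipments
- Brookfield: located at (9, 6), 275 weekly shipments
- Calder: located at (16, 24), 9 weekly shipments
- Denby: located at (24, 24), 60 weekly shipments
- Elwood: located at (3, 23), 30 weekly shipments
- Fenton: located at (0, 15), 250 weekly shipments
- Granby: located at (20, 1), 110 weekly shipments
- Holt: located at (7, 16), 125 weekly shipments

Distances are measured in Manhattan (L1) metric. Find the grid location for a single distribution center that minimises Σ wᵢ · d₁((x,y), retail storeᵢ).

(9, 10)

Manhattan distance separates: Σwᵢ(|x−xᵢ|+|y−yᵢ|) = Σwᵢ|x−xᵢ| + Σwᵢ|y−yᵢ|, so x and y are optimised independently as 1-D weighted medians.
Total weight W = 1159; half = 579.5.
x-coordinate, sorted with cumulative weight:
  x=0 (Fenton, w=250) cum 250
  x=3 (Elwood, w=30) cum 280
  x=7 (Holt, w=125) cum 405
  x=9 (Brookfield, w=275) cum 680  ← median
  x=11 (Ashton, w=300) cum 980
  x=16 (Calder, w=9) cum 989
  x=20 (Granby, w=110) cum 1099
  x=24 (Denby, w=60) cum 1159
⇒ x* = 9
y-coordinate, sorted with cumulative weight:
  y=1 (Granby, w=110) cum 110
  y=6 (Brookfield, w=275) cum 385
  y=10 (Ashton, w=300) cum 685  ← median
  y=15 (Fenton, w=250) cum 935
  y=16 (Holt, w=125) cum 1060
  y=23 (Elwood, w=30) cum 1090
  y=24 (Calder, w=9) cum 1099
  y=24 (Denby, w=60) cum 1159
⇒ y* = 10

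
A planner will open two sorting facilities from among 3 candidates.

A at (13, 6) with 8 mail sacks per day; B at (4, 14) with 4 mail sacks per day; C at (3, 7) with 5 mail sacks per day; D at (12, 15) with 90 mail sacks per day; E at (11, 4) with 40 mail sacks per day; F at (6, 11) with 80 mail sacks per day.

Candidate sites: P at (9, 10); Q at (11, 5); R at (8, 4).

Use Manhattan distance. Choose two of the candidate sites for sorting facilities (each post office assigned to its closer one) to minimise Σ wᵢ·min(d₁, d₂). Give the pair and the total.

{P, Q}, total 1185

Evaluate every pair (each demand assigned to the nearer of the two):
  {P, Q}: total = 1185
  {P, R}: total = 1292
  {Q, R}: total = 1870
Best pair: {P, Q} with total 1185.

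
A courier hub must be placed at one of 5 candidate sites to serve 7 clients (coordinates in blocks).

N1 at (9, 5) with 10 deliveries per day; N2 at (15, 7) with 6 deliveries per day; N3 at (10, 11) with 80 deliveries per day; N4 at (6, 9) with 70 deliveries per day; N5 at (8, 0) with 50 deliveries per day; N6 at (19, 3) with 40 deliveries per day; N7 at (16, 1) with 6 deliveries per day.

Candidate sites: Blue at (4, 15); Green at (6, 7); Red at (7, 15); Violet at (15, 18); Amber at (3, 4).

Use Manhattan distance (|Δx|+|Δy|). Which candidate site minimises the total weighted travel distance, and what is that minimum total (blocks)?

Green, total 2110 blocks

Total weighted distance at each candidate:
  Blue (4, 15): total = 3810
  Green (6, 7): total = 2110
  Red (7, 15): total = 3164
  Violet (15, 18): total = 4594
  Amber (3, 4): total = 3066
Minimum is at Green with total 2110 blocks.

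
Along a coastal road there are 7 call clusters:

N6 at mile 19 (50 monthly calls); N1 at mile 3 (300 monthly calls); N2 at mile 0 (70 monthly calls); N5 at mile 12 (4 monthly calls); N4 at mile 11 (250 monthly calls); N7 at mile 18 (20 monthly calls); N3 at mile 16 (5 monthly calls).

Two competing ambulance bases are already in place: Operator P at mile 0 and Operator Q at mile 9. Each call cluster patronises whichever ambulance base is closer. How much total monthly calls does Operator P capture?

The indifferent point is the midpoint (0+9)/2 = 4.5; call clusters left of it (closer to Operator P at 0) go to Operator P, those right go to Operator Q.
  N2 at 0 (w=70) → Operator P
  N1 at 3 (w=300) → Operator P
  N4 at 11 (w=250) → Operator Q
  N5 at 12 (w=4) → Operator Q
  N3 at 16 (w=5) → Operator Q
  N7 at 18 (w=20) → Operator Q
  N6 at 19 (w=50) → Operator Q
Operator P captures 370; Operator Q captures 329.

370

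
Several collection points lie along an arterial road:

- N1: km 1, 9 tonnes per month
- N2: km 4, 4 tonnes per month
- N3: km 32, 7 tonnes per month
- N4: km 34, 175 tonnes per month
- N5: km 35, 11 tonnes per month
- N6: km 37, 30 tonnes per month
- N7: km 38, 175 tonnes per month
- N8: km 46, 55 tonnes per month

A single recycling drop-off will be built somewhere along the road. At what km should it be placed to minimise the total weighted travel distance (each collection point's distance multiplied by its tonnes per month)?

x = 37

For a sum of weighted absolute distances on a line, the optimum is the weighted median (not the mean). Total weight W = 466; half-weight = 233.
Sort by position and accumulate weight:
  km 1 (N1, w=9) → cum 9
  km 4 (N2, w=4) → cum 13
  km 32 (N3, w=7) → cum 20
  km 34 (N4, w=175) → cum 195
  km 35 (N5, w=11) → cum 206
  km 37 (N6, w=30) → cum 236  ≥ 233 → median here
  km 38 (N7, w=175) → cum 411
  km 46 (N8, w=55) → cum 466
Optimal location: km 37.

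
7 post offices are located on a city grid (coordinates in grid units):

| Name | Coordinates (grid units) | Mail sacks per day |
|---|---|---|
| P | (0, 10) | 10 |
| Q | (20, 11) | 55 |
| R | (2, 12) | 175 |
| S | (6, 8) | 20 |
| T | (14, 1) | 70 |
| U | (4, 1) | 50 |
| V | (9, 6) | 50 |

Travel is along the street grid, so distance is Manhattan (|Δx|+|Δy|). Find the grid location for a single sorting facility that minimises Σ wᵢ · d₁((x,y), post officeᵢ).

Manhattan distance separates: Σwᵢ(|x−xᵢ|+|y−yᵢ|) = Σwᵢ|x−xᵢ| + Σwᵢ|y−yᵢ|, so x and y are optimised independently as 1-D weighted medians.
Total weight W = 430; half = 215.
x-coordinate, sorted with cumulative weight:
  x=0 (P, w=10) cum 10
  x=2 (R, w=175) cum 185
  x=4 (U, w=50) cum 235  ← median
  x=6 (S, w=20) cum 255
  x=9 (V, w=50) cum 305
  x=14 (T, w=70) cum 375
  x=20 (Q, w=55) cum 430
⇒ x* = 4
y-coordinate, sorted with cumulative weight:
  y=1 (T, w=70) cum 70
  y=1 (U, w=50) cum 120
  y=6 (V, w=50) cum 170
  y=8 (S, w=20) cum 190
  y=10 (P, w=10) cum 200
  y=11 (Q, w=55) cum 255  ← median
  y=12 (R, w=175) cum 430
⇒ y* = 11

(4, 11)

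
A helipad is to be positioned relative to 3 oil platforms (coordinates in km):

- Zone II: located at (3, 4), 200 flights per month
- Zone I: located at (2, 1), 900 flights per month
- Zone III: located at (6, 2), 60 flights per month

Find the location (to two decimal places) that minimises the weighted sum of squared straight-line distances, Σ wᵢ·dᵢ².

The minimiser of Σwᵢ‖p−pᵢ‖² is the weighted centroid p* = (Σwᵢpᵢ)/(Σwᵢ).
Σwᵢ = 1160.
Σwᵢxᵢ = 200·3 + 900·2 + 60·6 = 2760.
Σwᵢyᵢ = 200·4 + 900·1 + 60·2 = 1820.
x* = 2760/1160 = 2.38, y* = 1820/1160 = 1.57.

(2.38, 1.57)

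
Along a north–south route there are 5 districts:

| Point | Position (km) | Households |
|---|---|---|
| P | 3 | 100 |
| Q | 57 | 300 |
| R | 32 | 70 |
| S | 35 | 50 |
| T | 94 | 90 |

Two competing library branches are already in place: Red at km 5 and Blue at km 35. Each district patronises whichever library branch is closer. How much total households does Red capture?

100

The indifferent point is the midpoint (5+35)/2 = 20; districts left of it (closer to Red at 5) go to Red, those right go to Blue.
  P at 3 (w=100) → Red
  R at 32 (w=70) → Blue
  S at 35 (w=50) → Blue
  Q at 57 (w=300) → Blue
  T at 94 (w=90) → Blue
Red captures 100; Blue captures 510.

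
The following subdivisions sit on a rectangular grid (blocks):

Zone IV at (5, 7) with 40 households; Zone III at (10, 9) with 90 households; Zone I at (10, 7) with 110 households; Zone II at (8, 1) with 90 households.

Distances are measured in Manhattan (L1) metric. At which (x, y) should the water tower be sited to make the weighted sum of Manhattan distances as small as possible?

Manhattan distance separates: Σwᵢ(|x−xᵢ|+|y−yᵢ|) = Σwᵢ|x−xᵢ| + Σwᵢ|y−yᵢ|, so x and y are optimised independently as 1-D weighted medians.
Total weight W = 330; half = 165.
x-coordinate, sorted with cumulative weight:
  x=5 (Zone IV, w=40) cum 40
  x=8 (Zone II, w=90) cum 130
  x=10 (Zone III, w=90) cum 220  ← median
  x=10 (Zone I, w=110) cum 330
⇒ x* = 10
y-coordinate, sorted with cumulative weight:
  y=1 (Zone II, w=90) cum 90
  y=7 (Zone IV, w=40) cum 130
  y=7 (Zone I, w=110) cum 240  ← median
  y=9 (Zone III, w=90) cum 330
⇒ y* = 7

(10, 7)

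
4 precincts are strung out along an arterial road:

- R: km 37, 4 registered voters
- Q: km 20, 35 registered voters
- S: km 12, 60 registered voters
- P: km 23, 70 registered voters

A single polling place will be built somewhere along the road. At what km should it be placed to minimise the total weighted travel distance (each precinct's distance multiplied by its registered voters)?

For a sum of weighted absolute distances on a line, the optimum is the weighted median (not the mean). Total weight W = 169; half-weight = 84.5.
Sort by position and accumulate weight:
  km 12 (S, w=60) → cum 60
  km 20 (Q, w=35) → cum 95  ≥ 84.5 → median here
  km 23 (P, w=70) → cum 165
  km 37 (R, w=4) → cum 169
Optimal location: km 20.

x = 20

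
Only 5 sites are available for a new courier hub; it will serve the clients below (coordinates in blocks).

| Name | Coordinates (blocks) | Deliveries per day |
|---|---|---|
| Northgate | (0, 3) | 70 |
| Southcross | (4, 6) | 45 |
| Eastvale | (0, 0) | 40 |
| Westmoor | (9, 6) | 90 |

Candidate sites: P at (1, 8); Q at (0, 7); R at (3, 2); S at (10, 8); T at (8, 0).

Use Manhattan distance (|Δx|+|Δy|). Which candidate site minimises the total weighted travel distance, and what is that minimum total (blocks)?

R, total 1605 blocks

Total weighted distance at each candidate:
  P (1, 8): total = 1905
  Q (0, 7): total = 1685
  R (3, 2): total = 1605
  S (10, 8): total = 2400
  T (8, 0): total = 2170
Minimum is at R with total 1605 blocks.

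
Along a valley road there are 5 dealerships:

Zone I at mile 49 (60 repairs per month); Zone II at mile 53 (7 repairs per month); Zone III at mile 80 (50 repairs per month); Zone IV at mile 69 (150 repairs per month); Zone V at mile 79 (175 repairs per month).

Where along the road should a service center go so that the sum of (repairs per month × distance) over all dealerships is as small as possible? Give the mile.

For a sum of weighted absolute distances on a line, the optimum is the weighted median (not the mean). Total weight W = 442; half-weight = 221.
Sort by position and accumulate weight:
  mile 49 (Zone I, w=60) → cum 60
  mile 53 (Zone II, w=7) → cum 67
  mile 69 (Zone IV, w=150) → cum 217
  mile 79 (Zone V, w=175) → cum 392  ≥ 221 → median here
  mile 80 (Zone III, w=50) → cum 442
Optimal location: mile 79.

x = 79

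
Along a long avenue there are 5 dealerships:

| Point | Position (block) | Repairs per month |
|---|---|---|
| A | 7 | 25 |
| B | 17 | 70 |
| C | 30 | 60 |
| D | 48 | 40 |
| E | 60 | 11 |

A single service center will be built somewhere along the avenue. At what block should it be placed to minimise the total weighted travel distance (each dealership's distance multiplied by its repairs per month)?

x = 30

For a sum of weighted absolute distances on a line, the optimum is the weighted median (not the mean). Total weight W = 206; half-weight = 103.
Sort by position and accumulate weight:
  block 7 (A, w=25) → cum 25
  block 17 (B, w=70) → cum 95
  block 30 (C, w=60) → cum 155  ≥ 103 → median here
  block 48 (D, w=40) → cum 195
  block 60 (E, w=11) → cum 206
Optimal location: block 30.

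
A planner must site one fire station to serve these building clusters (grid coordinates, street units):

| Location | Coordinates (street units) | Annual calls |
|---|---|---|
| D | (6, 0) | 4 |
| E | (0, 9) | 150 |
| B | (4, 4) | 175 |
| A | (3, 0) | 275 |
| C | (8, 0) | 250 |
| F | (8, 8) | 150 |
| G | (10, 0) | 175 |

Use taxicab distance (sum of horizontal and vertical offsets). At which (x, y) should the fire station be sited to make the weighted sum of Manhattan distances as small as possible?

(4, 0)

Manhattan distance separates: Σwᵢ(|x−xᵢ|+|y−yᵢ|) = Σwᵢ|x−xᵢ| + Σwᵢ|y−yᵢ|, so x and y are optimised independently as 1-D weighted medians.
Total weight W = 1179; half = 589.5.
x-coordinate, sorted with cumulative weight:
  x=0 (E, w=150) cum 150
  x=3 (A, w=275) cum 425
  x=4 (B, w=175) cum 600  ← median
  x=6 (D, w=4) cum 604
  x=8 (C, w=250) cum 854
  x=8 (F, w=150) cum 1004
  x=10 (G, w=175) cum 1179
⇒ x* = 4
y-coordinate, sorted with cumulative weight:
  y=0 (D, w=4) cum 4
  y=0 (A, w=275) cum 279
  y=0 (C, w=250) cum 529
  y=0 (G, w=175) cum 704  ← median
  y=4 (B, w=175) cum 879
  y=8 (F, w=150) cum 1029
  y=9 (E, w=150) cum 1179
⇒ y* = 0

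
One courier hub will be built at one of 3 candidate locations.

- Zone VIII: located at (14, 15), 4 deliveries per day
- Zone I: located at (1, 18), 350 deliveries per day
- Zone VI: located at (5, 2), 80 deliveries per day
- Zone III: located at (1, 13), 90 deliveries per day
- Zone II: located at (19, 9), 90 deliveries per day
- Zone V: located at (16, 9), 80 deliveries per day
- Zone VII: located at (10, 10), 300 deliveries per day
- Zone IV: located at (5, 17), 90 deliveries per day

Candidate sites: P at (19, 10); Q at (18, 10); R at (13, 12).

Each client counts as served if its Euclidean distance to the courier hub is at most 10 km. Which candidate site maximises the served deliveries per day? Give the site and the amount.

Coverage radius r = 10 km; a point is covered iff (Δx)²+(Δy)² ≤ 10² = 100.
  P (19, 10): covers {Zone VIII, Zone II, Zone V, Zone VII} → 474
  Q (18, 10): covers {Zone VIII, Zone II, Zone V, Zone VII} → 474
  R (13, 12): covers {Zone VIII, Zone II, Zone V, Zone VII, Zone IV} → 564
Maximum coverage at R: 564 deliveries per day.

R, covering 564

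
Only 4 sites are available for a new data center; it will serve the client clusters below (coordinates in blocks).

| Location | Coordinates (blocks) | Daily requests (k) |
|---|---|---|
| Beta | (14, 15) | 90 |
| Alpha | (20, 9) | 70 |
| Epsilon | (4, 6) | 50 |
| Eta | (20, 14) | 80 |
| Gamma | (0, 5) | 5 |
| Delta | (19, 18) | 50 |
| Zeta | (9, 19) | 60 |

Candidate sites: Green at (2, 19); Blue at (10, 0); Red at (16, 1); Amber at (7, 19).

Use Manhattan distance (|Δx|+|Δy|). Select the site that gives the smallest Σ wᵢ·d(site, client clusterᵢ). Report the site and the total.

Amber, total 5715 blocks

Total weighted distance at each candidate:
  Green (2, 19): total = 7390
  Blue (10, 0): total = 8185
  Red (16, 1): total = 7090
  Amber (7, 19): total = 5715
Minimum is at Amber with total 5715 blocks.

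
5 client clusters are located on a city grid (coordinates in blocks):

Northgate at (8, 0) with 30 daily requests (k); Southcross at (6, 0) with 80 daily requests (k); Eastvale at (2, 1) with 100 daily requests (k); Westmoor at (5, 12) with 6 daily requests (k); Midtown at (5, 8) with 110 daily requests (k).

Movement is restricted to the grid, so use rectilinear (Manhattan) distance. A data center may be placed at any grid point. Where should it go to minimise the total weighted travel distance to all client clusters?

Manhattan distance separates: Σwᵢ(|x−xᵢ|+|y−yᵢ|) = Σwᵢ|x−xᵢ| + Σwᵢ|y−yᵢ|, so x and y are optimised independently as 1-D weighted medians.
Total weight W = 326; half = 163.
x-coordinate, sorted with cumulative weight:
  x=2 (Eastvale, w=100) cum 100
  x=5 (Westmoor, w=6) cum 106
  x=5 (Midtown, w=110) cum 216  ← median
  x=6 (Southcross, w=80) cum 296
  x=8 (Northgate, w=30) cum 326
⇒ x* = 5
y-coordinate, sorted with cumulative weight:
  y=0 (Northgate, w=30) cum 30
  y=0 (Southcross, w=80) cum 110
  y=1 (Eastvale, w=100) cum 210  ← median
  y=8 (Midtown, w=110) cum 320
  y=12 (Westmoor, w=6) cum 326
⇒ y* = 1

(5, 1)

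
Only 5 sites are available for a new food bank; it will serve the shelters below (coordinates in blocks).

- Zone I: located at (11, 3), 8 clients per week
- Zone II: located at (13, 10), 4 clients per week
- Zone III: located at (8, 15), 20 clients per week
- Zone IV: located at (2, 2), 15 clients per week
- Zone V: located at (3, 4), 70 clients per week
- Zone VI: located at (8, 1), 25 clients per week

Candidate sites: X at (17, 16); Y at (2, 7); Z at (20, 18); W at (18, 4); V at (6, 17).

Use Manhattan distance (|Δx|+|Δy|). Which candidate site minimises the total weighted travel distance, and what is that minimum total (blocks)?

Total weighted distance at each candidate:
  X (17, 16): total = 3247
  Y (2, 7): total = 1095
  Z (20, 18): total = 3957
  W (18, 4): total = 2173
  V (6, 17): total = 2143
Minimum is at Y with total 1095 blocks.

Y, total 1095 blocks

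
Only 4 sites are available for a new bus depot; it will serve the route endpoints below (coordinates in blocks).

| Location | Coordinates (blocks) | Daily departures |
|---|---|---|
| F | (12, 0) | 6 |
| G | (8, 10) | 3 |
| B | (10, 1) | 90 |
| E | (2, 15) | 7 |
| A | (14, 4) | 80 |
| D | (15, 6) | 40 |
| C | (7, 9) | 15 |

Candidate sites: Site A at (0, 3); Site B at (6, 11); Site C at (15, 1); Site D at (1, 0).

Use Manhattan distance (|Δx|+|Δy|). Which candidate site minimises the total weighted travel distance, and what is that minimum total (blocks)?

Site C, total 1471 blocks

Total weighted distance at each candidate:
  Site A (0, 3): total = 3428
  Site B (6, 11): total = 3232
  Site C (15, 1): total = 1471
  Site D (1, 0): total = 3514
Minimum is at Site C with total 1471 blocks.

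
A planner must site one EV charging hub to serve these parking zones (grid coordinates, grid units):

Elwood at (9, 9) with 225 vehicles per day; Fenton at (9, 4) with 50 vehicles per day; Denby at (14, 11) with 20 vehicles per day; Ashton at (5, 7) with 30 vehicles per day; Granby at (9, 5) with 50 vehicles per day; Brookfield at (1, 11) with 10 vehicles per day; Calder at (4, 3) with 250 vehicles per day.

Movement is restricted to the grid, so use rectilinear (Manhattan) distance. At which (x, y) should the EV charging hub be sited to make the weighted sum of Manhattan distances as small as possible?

Manhattan distance separates: Σwᵢ(|x−xᵢ|+|y−yᵢ|) = Σwᵢ|x−xᵢ| + Σwᵢ|y−yᵢ|, so x and y are optimised independently as 1-D weighted medians.
Total weight W = 635; half = 317.5.
x-coordinate, sorted with cumulative weight:
  x=1 (Brookfield, w=10) cum 10
  x=4 (Calder, w=250) cum 260
  x=5 (Ashton, w=30) cum 290
  x=9 (Elwood, w=225) cum 515  ← median
  x=9 (Fenton, w=50) cum 565
  x=9 (Granby, w=50) cum 615
  x=14 (Denby, w=20) cum 635
⇒ x* = 9
y-coordinate, sorted with cumulative weight:
  y=3 (Calder, w=250) cum 250
  y=4 (Fenton, w=50) cum 300
  y=5 (Granby, w=50) cum 350  ← median
  y=7 (Ashton, w=30) cum 380
  y=9 (Elwood, w=225) cum 605
  y=11 (Denby, w=20) cum 625
  y=11 (Brookfield, w=10) cum 635
⇒ y* = 5

(9, 5)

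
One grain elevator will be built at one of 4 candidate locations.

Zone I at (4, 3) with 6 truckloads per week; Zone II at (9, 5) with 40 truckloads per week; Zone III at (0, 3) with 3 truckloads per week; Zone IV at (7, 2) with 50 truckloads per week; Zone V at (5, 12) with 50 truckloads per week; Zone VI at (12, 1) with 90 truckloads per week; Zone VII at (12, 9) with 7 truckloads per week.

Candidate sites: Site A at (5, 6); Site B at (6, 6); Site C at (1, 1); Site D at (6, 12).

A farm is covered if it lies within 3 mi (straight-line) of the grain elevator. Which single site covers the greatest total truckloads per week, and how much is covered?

Site D, covering 50

Coverage radius r = 3 mi; a point is covered iff (Δx)²+(Δy)² ≤ 3² = 9.
  Site A (5, 6): covers {none} → 0
  Site B (6, 6): covers {none} → 0
  Site C (1, 1): covers {Zone III} → 3
  Site D (6, 12): covers {Zone V} → 50
Maximum coverage at Site D: 50 truckloads per week.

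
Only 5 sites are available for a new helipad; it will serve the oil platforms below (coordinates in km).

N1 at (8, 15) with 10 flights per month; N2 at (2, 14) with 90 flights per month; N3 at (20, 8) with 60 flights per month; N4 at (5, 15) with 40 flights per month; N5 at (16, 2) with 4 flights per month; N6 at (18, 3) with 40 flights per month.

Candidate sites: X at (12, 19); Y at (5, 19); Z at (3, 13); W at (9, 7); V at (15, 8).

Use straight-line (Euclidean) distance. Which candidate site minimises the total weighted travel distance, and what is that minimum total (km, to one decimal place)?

Total weighted distance at each candidate:
  X (12, 19): total = 2954.8
  Y (5, 19): total = 2756.5
  Z (3, 13): total = 2146.7
  W (9, 7): total = 2420.4
  V (15, 8): total = 2433.4
Minimum is at Z with total 2146.7 km.

Z, total 2146.7 km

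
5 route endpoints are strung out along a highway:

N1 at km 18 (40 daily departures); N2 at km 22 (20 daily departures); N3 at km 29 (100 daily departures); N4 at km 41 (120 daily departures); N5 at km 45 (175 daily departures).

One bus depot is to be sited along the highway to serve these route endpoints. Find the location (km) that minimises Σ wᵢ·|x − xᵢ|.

x = 41

For a sum of weighted absolute distances on a line, the optimum is the weighted median (not the mean). Total weight W = 455; half-weight = 227.5.
Sort by position and accumulate weight:
  km 18 (N1, w=40) → cum 40
  km 22 (N2, w=20) → cum 60
  km 29 (N3, w=100) → cum 160
  km 41 (N4, w=120) → cum 280  ≥ 227.5 → median here
  km 45 (N5, w=175) → cum 455
Optimal location: km 41.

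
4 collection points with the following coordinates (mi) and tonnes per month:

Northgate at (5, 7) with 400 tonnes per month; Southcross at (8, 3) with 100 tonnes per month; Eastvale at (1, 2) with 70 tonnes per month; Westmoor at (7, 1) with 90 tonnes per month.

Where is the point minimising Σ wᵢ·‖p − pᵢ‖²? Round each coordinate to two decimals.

(5.30, 5.05)

The minimiser of Σwᵢ‖p−pᵢ‖² is the weighted centroid p* = (Σwᵢpᵢ)/(Σwᵢ).
Σwᵢ = 660.
Σwᵢxᵢ = 400·5 + 100·8 + 70·1 + 90·7 = 3500.
Σwᵢyᵢ = 400·7 + 100·3 + 70·2 + 90·1 = 3330.
x* = 3500/660 = 5.30, y* = 3330/660 = 5.05.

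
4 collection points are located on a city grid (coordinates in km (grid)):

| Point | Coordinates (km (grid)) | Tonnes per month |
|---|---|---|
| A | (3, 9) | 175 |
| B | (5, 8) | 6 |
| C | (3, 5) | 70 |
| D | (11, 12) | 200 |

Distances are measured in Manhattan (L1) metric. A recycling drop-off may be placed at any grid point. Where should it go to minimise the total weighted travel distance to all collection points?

Manhattan distance separates: Σwᵢ(|x−xᵢ|+|y−yᵢ|) = Σwᵢ|x−xᵢ| + Σwᵢ|y−yᵢ|, so x and y are optimised independently as 1-D weighted medians.
Total weight W = 451; half = 225.5.
x-coordinate, sorted with cumulative weight:
  x=3 (A, w=175) cum 175
  x=3 (C, w=70) cum 245  ← median
  x=5 (B, w=6) cum 251
  x=11 (D, w=200) cum 451
⇒ x* = 3
y-coordinate, sorted with cumulative weight:
  y=5 (C, w=70) cum 70
  y=8 (B, w=6) cum 76
  y=9 (A, w=175) cum 251  ← median
  y=12 (D, w=200) cum 451
⇒ y* = 9

(3, 9)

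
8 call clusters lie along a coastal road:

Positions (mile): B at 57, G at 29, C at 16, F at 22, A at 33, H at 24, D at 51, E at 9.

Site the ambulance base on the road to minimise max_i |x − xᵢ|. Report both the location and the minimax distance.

The 1-center on a line is the midpoint of the two extreme points: leftmost at 9, rightmost at 57.
Optimal location = (9 + 57)/2 = 33; maximum distance = (57 − 9)/2 = 24.

location 33, max distance 24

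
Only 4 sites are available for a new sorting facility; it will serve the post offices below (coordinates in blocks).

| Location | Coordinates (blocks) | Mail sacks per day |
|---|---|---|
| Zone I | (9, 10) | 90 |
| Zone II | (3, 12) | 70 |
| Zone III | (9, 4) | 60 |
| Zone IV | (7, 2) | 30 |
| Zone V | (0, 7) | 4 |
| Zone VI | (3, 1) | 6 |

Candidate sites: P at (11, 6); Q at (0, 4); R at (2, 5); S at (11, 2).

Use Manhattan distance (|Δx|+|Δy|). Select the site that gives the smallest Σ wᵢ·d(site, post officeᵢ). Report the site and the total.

P, total 2126 blocks

Total weighted distance at each candidate:
  P (11, 6): total = 2126
  Q (0, 4): total = 2978
  R (2, 5): total = 2406
  S (11, 2): total = 2638
Minimum is at P with total 2126 blocks.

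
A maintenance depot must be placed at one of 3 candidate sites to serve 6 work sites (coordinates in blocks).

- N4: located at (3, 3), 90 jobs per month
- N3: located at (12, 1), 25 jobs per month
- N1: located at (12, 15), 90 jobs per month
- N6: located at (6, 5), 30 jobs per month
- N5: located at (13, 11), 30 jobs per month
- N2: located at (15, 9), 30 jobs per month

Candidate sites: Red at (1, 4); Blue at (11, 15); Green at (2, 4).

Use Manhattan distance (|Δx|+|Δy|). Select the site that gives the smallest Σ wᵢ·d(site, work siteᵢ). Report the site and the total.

Total weighted distance at each candidate:
  Red (1, 4): total = 3920
  Blue (11, 15): total = 3195
  Green (2, 4): total = 3625
Minimum is at Blue with total 3195 blocks.

Blue, total 3195 blocks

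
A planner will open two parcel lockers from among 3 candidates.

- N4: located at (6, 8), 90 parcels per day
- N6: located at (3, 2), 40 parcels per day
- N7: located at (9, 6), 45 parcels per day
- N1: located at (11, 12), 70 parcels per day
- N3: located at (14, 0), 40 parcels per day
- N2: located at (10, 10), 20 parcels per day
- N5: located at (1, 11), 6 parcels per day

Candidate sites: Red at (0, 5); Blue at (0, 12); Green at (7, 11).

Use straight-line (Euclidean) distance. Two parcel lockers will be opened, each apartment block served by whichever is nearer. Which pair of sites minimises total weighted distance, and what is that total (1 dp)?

Evaluate every pair (each demand assigned to the nearer of the two):
  {Red, Green}: total = 1606.0
  {Blue, Green}: total = 1802.8
  {Red, Blue}: total = 2758.0
Best pair: {Red, Green} with total 1606.0.

{Red, Green}, total 1606.0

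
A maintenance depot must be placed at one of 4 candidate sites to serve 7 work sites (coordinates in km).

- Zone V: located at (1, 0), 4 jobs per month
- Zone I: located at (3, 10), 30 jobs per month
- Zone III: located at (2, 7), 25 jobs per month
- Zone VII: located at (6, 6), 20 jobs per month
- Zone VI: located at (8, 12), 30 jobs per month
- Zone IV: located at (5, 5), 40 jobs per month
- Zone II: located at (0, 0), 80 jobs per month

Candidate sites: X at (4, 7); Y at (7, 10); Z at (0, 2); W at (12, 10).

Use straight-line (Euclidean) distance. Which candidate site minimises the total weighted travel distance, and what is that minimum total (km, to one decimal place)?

Total weighted distance at each candidate:
  X (4, 7): total = 1146.6
  Y (7, 10): total = 1653.9
  Z (0, 2): total = 1321.5
  W (12, 10): total = 2462.6
Minimum is at X with total 1146.6 km.

X, total 1146.6 km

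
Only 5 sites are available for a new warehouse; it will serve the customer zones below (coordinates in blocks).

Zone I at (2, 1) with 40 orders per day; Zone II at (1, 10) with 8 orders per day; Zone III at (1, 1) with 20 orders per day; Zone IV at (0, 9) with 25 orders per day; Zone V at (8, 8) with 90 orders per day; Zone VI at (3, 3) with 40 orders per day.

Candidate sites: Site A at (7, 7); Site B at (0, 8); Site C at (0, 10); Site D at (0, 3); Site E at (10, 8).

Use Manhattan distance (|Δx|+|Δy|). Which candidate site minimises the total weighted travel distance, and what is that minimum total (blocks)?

Total weighted distance at each candidate:
  Site A (7, 7): total = 1477
  Site B (0, 8): total = 1609
  Site C (0, 10): total = 1973
  Site D (0, 3): total = 1724
  Site E (10, 8): total = 1943
Minimum is at Site A with total 1477 blocks.

Site A, total 1477 blocks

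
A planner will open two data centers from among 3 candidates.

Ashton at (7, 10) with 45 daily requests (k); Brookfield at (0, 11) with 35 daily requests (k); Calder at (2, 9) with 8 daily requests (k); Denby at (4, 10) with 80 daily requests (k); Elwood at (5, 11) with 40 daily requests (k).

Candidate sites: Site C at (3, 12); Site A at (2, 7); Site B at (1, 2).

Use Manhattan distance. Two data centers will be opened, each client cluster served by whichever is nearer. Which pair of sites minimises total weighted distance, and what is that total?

Evaluate every pair (each demand assigned to the nearer of the two):
  {Site C, Site A}: total = 786
  {Site C, Site B}: total = 802
  {Site A, Site B}: total = 1266
Best pair: {Site C, Site A} with total 786.

{Site C, Site A}, total 786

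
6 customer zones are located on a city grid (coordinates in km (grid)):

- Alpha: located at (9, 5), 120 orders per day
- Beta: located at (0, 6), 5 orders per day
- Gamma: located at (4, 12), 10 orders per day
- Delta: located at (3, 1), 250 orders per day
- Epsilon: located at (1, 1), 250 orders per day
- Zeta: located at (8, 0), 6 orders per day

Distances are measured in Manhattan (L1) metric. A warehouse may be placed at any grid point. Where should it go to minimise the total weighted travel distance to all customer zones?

Manhattan distance separates: Σwᵢ(|x−xᵢ|+|y−yᵢ|) = Σwᵢ|x−xᵢ| + Σwᵢ|y−yᵢ|, so x and y are optimised independently as 1-D weighted medians.
Total weight W = 641; half = 320.5.
x-coordinate, sorted with cumulative weight:
  x=0 (Beta, w=5) cum 5
  x=1 (Epsilon, w=250) cum 255
  x=3 (Delta, w=250) cum 505  ← median
  x=4 (Gamma, w=10) cum 515
  x=8 (Zeta, w=6) cum 521
  x=9 (Alpha, w=120) cum 641
⇒ x* = 3
y-coordinate, sorted with cumulative weight:
  y=0 (Zeta, w=6) cum 6
  y=1 (Delta, w=250) cum 256
  y=1 (Epsilon, w=250) cum 506  ← median
  y=5 (Alpha, w=120) cum 626
  y=6 (Beta, w=5) cum 631
  y=12 (Gamma, w=10) cum 641
⇒ y* = 1

(3, 1)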